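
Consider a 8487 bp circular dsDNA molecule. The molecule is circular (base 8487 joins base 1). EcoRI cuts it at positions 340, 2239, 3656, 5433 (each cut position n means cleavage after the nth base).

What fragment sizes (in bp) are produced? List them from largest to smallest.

Circular molecule, 4 cuts → 4 fragments:
  2239 − 340 = 1899 bp
  3656 − 2239 = 1417 bp
  5433 − 3656 = 1777 bp
  wrap: 8487 − 5433 + 340 = 3394 bp
Sorted largest to smallest: 3394, 1899, 1777, 1417 bp.

3394, 1899, 1777, 1417 bp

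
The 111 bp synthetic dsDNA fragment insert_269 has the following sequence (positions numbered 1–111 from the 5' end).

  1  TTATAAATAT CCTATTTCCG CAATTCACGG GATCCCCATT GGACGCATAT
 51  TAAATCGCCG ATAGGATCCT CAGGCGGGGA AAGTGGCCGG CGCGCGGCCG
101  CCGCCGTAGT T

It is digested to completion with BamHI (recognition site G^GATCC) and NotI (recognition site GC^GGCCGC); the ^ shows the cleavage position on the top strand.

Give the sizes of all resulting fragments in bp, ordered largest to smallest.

BamHI sites (GGATCC) start at positions 30, 64.
BamHI cuts after the first base of each site, so after positions 30, 64.
The NotI site (GCGGCCGC) starts at position 94.
NotI cuts after base 2 of each site, so after position 95.
Combined cut positions: 30, 64, 95.
Linear molecule, 3 cuts → 4 fragments:
  1–30 → 30 bp
  31–64 → 34 bp
  65–95 → 31 bp
  96–111 → 16 bp
Sorted largest to smallest: 34, 31, 30, 16 bp.

34, 31, 30, 16 bp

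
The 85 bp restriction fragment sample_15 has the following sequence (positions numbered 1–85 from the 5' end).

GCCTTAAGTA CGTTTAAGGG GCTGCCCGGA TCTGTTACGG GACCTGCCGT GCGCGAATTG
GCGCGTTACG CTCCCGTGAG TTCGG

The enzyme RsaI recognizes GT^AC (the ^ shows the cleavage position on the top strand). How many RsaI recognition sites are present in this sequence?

1

GTAC occurs starting at position 8.
RsaI cuts at 1 site.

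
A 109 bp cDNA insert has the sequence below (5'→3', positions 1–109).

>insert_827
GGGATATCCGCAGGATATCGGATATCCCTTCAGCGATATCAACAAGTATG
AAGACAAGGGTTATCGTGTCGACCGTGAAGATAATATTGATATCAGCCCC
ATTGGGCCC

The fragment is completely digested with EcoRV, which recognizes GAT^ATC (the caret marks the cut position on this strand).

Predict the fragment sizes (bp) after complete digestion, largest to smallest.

54, 18, 14, 11, 7, 5 bp

EcoRV sites (GATATC) start at positions 3, 14, 21, 35, 89.
EcoRV cuts after base 3 of each site, so after positions 5, 16, 23, 37, 91.
Linear molecule, 5 cuts → 6 fragments:
  1–5 → 5 bp
  6–16 → 11 bp
  17–23 → 7 bp
  24–37 → 14 bp
  38–91 → 54 bp
  92–109 → 18 bp
Sorted largest to smallest: 54, 18, 14, 11, 7, 5 bp.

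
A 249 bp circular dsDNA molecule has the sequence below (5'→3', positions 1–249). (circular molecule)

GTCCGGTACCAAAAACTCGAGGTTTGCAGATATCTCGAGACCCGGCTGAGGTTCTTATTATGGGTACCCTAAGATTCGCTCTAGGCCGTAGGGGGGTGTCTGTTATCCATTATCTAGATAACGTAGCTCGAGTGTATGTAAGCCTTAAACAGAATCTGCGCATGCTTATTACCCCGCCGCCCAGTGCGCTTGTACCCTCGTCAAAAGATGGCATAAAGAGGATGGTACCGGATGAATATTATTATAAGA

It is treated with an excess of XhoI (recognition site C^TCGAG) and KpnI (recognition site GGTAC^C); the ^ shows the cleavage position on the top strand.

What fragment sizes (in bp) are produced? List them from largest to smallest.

101, 60, 33, 30, 18, 7 bp

XhoI sites (CTCGAG) start at positions 16, 34, 127.
XhoI cuts after the first base of each site, so after positions 16, 34, 127.
KpnI sites (GGTACC) start at positions 5, 63, 224.
KpnI cuts after base 5 of each site (before the last base), so after positions 9, 67, 228.
Combined cut positions: 9, 16, 34, 67, 127, 228.
Circular molecule, 6 cuts → 6 fragments:
  10–16 → 7 bp
  17–34 → 18 bp
  35–67 → 33 bp
  68–127 → 60 bp
  128–228 → 101 bp
  229–249 then 1–9 → 21 + 9 = 30 bp
Sorted largest to smallest: 101, 60, 33, 30, 18, 7 bp.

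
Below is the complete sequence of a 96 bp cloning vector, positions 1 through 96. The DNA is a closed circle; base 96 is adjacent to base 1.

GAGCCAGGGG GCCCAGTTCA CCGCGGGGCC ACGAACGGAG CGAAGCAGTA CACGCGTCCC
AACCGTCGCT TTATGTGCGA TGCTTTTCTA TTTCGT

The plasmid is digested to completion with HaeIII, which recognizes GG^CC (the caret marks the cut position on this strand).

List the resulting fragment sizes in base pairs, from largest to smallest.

HaeIII sites (GGCC) start at positions 10, 27.
HaeIII cuts after base 2 of each site, so after positions 11, 28.
Circular molecule, 2 cuts → 2 fragments:
  12–28 → 17 bp
  29–96 then 1–11 → 68 + 11 = 79 bp
Sorted largest to smallest: 79, 17 bp.

79, 17 bp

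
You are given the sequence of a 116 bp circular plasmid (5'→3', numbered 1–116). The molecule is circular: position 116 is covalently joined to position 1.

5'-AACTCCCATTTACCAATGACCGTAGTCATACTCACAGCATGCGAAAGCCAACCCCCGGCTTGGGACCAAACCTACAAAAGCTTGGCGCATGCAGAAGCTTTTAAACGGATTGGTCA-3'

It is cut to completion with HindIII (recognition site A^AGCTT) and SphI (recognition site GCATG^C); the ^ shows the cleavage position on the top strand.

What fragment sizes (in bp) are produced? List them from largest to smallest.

HindIII sites (AAGCTT) start at positions 78, 95.
HindIII cuts after the first base of each site, so after positions 78, 95.
SphI sites (GCATGC) start at positions 37, 87.
SphI cuts after base 5 of each site (before the last base), so after positions 41, 91.
Combined cut positions: 41, 78, 91, 95.
Circular molecule, 4 cuts → 4 fragments:
  42–78 → 37 bp
  79–91 → 13 bp
  92–95 → 4 bp
  96–116 then 1–41 → 21 + 41 = 62 bp
Sorted largest to smallest: 62, 37, 13, 4 bp.

62, 37, 13, 4 bp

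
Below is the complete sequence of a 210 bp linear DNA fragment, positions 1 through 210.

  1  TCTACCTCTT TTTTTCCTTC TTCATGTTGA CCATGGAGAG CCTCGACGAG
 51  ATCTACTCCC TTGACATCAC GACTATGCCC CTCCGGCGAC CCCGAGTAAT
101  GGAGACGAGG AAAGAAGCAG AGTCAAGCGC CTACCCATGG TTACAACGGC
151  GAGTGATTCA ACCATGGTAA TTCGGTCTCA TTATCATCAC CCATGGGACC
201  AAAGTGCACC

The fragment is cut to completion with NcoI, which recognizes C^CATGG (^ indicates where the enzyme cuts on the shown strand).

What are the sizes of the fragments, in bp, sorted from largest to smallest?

104, 31, 29, 27, 19 bp

NcoI sites (CCATGG) start at positions 31, 135, 162, 191.
NcoI cuts after the first base of each site, so after positions 31, 135, 162, 191.
Linear molecule, 4 cuts → 5 fragments:
  1–31 → 31 bp
  32–135 → 104 bp
  136–162 → 27 bp
  163–191 → 29 bp
  192–210 → 19 bp
Sorted largest to smallest: 104, 31, 29, 27, 19 bp.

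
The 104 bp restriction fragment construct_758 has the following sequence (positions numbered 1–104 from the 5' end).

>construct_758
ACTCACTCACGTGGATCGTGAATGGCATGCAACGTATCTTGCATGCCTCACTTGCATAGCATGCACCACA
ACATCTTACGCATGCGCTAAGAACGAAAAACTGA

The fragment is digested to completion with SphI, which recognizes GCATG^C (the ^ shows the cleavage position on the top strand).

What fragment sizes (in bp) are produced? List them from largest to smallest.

29, 21, 20, 18, 16 bp

SphI sites (GCATGC) start at positions 25, 41, 59, 80.
SphI cuts after base 5 of each site (before the last base), so after positions 29, 45, 63, 84.
Linear molecule, 4 cuts → 5 fragments:
  1–29 → 29 bp
  30–45 → 16 bp
  46–63 → 18 bp
  64–84 → 21 bp
  85–104 → 20 bp
Sorted largest to smallest: 29, 21, 20, 18, 16 bp.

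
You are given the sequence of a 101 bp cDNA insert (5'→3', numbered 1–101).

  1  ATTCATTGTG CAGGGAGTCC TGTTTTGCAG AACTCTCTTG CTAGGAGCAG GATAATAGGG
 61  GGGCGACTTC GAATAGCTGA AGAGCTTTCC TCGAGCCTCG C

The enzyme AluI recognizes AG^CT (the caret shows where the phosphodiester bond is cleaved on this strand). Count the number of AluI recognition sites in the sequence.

2

AGCT occurs starting at positions 75, 83.
AluI cuts at 2 sites.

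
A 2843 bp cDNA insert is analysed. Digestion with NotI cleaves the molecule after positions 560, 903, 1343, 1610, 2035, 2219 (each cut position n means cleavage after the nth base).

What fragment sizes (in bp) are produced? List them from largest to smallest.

624, 560, 440, 425, 343, 267, 184 bp

Linear molecule, 6 cuts → 7 fragments:
  560 − 0 = 560 bp
  903 − 560 = 343 bp
  1343 − 903 = 440 bp
  1610 − 1343 = 267 bp
  2035 − 1610 = 425 bp
  2219 − 2035 = 184 bp
  2843 − 2219 = 624 bp
Sorted largest to smallest: 624, 560, 440, 425, 343, 267, 184 bp.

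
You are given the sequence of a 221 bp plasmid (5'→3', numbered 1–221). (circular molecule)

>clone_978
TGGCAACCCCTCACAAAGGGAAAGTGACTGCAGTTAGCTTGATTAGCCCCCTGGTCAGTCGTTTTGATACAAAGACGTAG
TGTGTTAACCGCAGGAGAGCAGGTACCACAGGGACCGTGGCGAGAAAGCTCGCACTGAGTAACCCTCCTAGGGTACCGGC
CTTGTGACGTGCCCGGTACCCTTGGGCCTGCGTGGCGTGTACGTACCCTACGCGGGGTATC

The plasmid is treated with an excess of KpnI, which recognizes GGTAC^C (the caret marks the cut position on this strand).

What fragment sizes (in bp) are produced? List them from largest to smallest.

148, 50, 23 bp

KpnI sites (GGTACC) start at positions 102, 152, 175.
KpnI cuts after base 5 of each site (before the last base), so after positions 106, 156, 179.
Circular molecule, 3 cuts → 3 fragments:
  107–156 → 50 bp
  157–179 → 23 bp
  180–221 then 1–106 → 42 + 106 = 148 bp
Sorted largest to smallest: 148, 50, 23 bp.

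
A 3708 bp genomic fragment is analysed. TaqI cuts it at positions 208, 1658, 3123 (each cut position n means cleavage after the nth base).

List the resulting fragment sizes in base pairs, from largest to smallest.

1465, 1450, 585, 208 bp

Linear molecule, 3 cuts → 4 fragments:
  208 − 0 = 208 bp
  1658 − 208 = 1450 bp
  3123 − 1658 = 1465 bp
  3708 − 3123 = 585 bp
Sorted largest to smallest: 1465, 1450, 585, 208 bp.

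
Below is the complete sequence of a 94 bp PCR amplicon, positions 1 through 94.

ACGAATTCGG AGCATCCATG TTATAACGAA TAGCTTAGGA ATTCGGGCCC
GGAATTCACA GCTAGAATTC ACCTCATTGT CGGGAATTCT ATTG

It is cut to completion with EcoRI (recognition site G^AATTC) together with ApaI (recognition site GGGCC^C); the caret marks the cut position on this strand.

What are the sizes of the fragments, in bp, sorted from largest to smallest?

36, 19, 13, 10, 10, 3, 3 bp

EcoRI sites (GAATTC) start at positions 3, 39, 52, 65, 84.
EcoRI cuts after the first base of each site, so after positions 3, 39, 52, 65, 84.
The ApaI site (GGGCCC) starts at position 45.
ApaI cuts after base 5 of each site (before the last base), so after position 49.
Combined cut positions: 3, 39, 49, 52, 65, 84.
Linear molecule, 6 cuts → 7 fragments:
  1–3 → 3 bp
  4–39 → 36 bp
  40–49 → 10 bp
  50–52 → 3 bp
  53–65 → 13 bp
  66–84 → 19 bp
  85–94 → 10 bp
Sorted largest to smallest: 36, 19, 13, 10, 10, 3, 3 bp.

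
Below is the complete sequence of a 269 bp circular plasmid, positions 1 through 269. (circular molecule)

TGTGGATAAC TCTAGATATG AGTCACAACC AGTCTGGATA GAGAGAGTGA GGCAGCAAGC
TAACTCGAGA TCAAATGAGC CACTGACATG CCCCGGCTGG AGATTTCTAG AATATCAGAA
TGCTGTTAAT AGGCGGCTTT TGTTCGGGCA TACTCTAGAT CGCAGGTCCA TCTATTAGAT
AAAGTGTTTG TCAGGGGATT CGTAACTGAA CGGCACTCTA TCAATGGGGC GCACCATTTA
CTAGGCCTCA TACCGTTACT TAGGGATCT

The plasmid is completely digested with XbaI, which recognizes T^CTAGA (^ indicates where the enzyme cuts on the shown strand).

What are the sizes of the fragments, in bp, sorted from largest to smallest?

XbaI sites (TCTAGA) start at positions 11, 106, 154.
XbaI cuts after the first base of each site, so after positions 11, 106, 154.
Circular molecule, 3 cuts → 3 fragments:
  12–106 → 95 bp
  107–154 → 48 bp
  155–269 then 1–11 → 115 + 11 = 126 bp
Sorted largest to smallest: 126, 95, 48 bp.

126, 95, 48 bp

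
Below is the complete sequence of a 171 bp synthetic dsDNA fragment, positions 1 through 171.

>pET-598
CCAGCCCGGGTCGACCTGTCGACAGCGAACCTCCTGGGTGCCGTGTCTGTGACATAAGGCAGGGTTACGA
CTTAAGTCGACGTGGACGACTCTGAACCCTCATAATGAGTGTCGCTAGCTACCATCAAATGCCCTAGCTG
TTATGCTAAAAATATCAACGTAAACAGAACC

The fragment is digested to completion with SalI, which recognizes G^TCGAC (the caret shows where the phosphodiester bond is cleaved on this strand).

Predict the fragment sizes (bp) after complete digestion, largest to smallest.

SalI sites (GTCGAC) start at positions 10, 18, 76.
SalI cuts after the first base of each site, so after positions 10, 18, 76.
Linear molecule, 3 cuts → 4 fragments:
  1–10 → 10 bp
  11–18 → 8 bp
  19–76 → 58 bp
  77–171 → 95 bp
Sorted largest to smallest: 95, 58, 10, 8 bp.

95, 58, 10, 8 bp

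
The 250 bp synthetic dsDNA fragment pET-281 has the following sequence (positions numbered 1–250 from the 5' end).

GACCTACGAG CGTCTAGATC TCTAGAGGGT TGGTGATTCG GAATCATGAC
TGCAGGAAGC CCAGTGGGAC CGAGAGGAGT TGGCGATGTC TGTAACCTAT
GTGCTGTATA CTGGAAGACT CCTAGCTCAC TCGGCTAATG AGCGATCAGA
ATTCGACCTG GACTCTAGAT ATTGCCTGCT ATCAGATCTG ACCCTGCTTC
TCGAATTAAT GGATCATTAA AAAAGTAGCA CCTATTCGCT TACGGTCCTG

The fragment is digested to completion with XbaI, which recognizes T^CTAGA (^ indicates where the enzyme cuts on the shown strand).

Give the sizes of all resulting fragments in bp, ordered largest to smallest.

XbaI sites (TCTAGA) start at positions 13, 21, 164.
XbaI cuts after the first base of each site, so after positions 13, 21, 164.
Linear molecule, 3 cuts → 4 fragments:
  1–13 → 13 bp
  14–21 → 8 bp
  22–164 → 143 bp
  165–250 → 86 bp
Sorted largest to smallest: 143, 86, 13, 8 bp.

143, 86, 13, 8 bp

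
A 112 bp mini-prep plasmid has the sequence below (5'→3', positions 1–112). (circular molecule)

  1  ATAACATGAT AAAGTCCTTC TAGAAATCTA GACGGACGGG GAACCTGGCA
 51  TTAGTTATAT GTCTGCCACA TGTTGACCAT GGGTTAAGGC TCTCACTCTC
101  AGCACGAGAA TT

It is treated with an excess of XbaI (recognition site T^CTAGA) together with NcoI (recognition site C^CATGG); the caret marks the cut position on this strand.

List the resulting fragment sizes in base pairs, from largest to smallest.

XbaI sites (TCTAGA) start at positions 19, 27.
XbaI cuts after the first base of each site, so after positions 19, 27.
The NcoI site (CCATGG) starts at position 77.
NcoI cuts after the first base of each site, so after position 77.
Combined cut positions: 19, 27, 77.
Circular molecule, 3 cuts → 3 fragments:
  20–27 → 8 bp
  28–77 → 50 bp
  78–112 then 1–19 → 35 + 19 = 54 bp
Sorted largest to smallest: 54, 50, 8 bp.

54, 50, 8 bp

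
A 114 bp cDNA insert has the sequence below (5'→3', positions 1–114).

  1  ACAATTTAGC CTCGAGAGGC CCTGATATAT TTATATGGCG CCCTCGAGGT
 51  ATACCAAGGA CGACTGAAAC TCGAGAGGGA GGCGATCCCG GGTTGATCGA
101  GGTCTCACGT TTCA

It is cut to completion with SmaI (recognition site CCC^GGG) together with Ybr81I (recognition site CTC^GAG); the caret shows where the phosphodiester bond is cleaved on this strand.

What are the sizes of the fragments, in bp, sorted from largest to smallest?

The SmaI site (CCCGGG) starts at position 87.
SmaI cuts after base 3 of each site, so after position 89.
Ybr81I sites (CTCGAG) start at positions 11, 43, 70.
Ybr81I cuts after base 3 of each site, so after positions 13, 45, 72.
Combined cut positions: 13, 45, 72, 89.
Linear molecule, 4 cuts → 5 fragments:
  1–13 → 13 bp
  14–45 → 32 bp
  46–72 → 27 bp
  73–89 → 17 bp
  90–114 → 25 bp
Sorted largest to smallest: 32, 27, 25, 17, 13 bp.

32, 27, 25, 17, 13 bp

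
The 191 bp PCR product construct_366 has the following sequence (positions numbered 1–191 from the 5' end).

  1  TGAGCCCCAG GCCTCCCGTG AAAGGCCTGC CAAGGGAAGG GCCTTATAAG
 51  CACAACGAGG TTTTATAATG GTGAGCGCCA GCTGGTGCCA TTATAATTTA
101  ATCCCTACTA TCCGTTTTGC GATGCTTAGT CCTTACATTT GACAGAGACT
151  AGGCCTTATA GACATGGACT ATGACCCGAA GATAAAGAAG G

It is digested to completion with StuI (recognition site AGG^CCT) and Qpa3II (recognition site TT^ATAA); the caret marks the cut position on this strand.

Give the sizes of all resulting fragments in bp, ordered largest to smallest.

61, 38, 28, 20, 19, 14, 11 bp

StuI sites (AGGCCT) start at positions 9, 23, 151.
StuI cuts after base 3 of each site, so after positions 11, 25, 153.
Qpa3II sites (TTATAA) start at positions 44, 63, 91.
Qpa3II cuts after base 2 of each site, so after positions 45, 64, 92.
Combined cut positions: 11, 25, 45, 64, 92, 153.
Linear molecule, 6 cuts → 7 fragments:
  1–11 → 11 bp
  12–25 → 14 bp
  26–45 → 20 bp
  46–64 → 19 bp
  65–92 → 28 bp
  93–153 → 61 bp
  154–191 → 38 bp
Sorted largest to smallest: 61, 38, 28, 20, 19, 14, 11 bp.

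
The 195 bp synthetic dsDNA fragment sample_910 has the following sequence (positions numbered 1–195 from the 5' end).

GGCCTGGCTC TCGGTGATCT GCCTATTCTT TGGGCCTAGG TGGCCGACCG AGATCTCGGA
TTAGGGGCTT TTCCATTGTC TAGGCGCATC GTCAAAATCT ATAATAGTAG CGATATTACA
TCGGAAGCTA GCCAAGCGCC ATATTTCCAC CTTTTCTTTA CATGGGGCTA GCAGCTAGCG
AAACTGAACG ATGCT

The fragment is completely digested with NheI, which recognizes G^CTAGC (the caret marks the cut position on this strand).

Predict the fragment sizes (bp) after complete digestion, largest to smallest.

127, 40, 21, 7 bp

NheI sites (GCTAGC) start at positions 127, 167, 174.
NheI cuts after the first base of each site, so after positions 127, 167, 174.
Linear molecule, 3 cuts → 4 fragments:
  1–127 → 127 bp
  128–167 → 40 bp
  168–174 → 7 bp
  175–195 → 21 bp
Sorted largest to smallest: 127, 40, 21, 7 bp.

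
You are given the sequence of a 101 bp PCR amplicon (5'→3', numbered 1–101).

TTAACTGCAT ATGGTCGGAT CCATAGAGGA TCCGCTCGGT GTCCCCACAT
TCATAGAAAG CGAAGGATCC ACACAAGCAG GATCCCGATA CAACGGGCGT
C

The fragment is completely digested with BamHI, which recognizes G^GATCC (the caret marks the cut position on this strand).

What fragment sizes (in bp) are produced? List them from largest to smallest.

37, 21, 17, 15, 11 bp

BamHI sites (GGATCC) start at positions 17, 28, 65, 80.
BamHI cuts after the first base of each site, so after positions 17, 28, 65, 80.
Linear molecule, 4 cuts → 5 fragments:
  1–17 → 17 bp
  18–28 → 11 bp
  29–65 → 37 bp
  66–80 → 15 bp
  81–101 → 21 bp
Sorted largest to smallest: 37, 21, 17, 15, 11 bp.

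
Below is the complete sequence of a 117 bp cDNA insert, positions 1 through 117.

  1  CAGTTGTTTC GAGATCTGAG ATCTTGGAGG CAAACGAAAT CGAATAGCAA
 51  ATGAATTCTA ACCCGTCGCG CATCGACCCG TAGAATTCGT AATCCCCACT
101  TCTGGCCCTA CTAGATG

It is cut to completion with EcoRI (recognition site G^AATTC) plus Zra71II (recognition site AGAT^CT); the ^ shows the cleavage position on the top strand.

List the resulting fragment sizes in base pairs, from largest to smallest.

EcoRI sites (GAATTC) start at positions 53, 83.
EcoRI cuts after the first base of each site, so after positions 53, 83.
Zra71II sites (AGATCT) start at positions 12, 19.
Zra71II cuts after base 4 of each site, so after positions 15, 22.
Combined cut positions: 15, 22, 53, 83.
Linear molecule, 4 cuts → 5 fragments:
  1–15 → 15 bp
  16–22 → 7 bp
  23–53 → 31 bp
  54–83 → 30 bp
  84–117 → 34 bp
Sorted largest to smallest: 34, 31, 30, 15, 7 bp.

34, 31, 30, 15, 7 bp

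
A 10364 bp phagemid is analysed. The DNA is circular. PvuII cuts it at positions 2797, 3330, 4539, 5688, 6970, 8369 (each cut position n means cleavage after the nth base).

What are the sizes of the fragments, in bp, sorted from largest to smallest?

4792, 1399, 1282, 1209, 1149, 533 bp

Circular molecule, 6 cuts → 6 fragments:
  3330 − 2797 = 533 bp
  4539 − 3330 = 1209 bp
  5688 − 4539 = 1149 bp
  6970 − 5688 = 1282 bp
  8369 − 6970 = 1399 bp
  wrap: 10364 − 8369 + 2797 = 4792 bp
Sorted largest to smallest: 4792, 1399, 1282, 1209, 1149, 533 bp.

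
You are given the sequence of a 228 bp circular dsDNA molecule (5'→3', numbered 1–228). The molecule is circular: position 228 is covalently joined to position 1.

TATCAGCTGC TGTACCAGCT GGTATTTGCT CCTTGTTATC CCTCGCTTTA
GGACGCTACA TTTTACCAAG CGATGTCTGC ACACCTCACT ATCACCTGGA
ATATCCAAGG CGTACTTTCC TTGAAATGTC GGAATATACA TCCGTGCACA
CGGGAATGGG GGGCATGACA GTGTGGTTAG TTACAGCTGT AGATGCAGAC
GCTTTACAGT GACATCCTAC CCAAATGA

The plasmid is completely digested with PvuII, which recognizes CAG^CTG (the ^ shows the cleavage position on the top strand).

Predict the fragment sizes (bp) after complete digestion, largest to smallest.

168, 48, 12 bp

PvuII sites (CAGCTG) start at positions 4, 16, 184.
PvuII cuts after base 3 of each site, so after positions 6, 18, 186.
Circular molecule, 3 cuts → 3 fragments:
  7–18 → 12 bp
  19–186 → 168 bp
  187–228 then 1–6 → 42 + 6 = 48 bp
Sorted largest to smallest: 168, 48, 12 bp.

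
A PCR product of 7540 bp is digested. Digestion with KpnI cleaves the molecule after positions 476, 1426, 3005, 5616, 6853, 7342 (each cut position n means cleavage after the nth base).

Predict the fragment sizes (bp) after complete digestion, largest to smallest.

Linear molecule, 6 cuts → 7 fragments:
  476 − 0 = 476 bp
  1426 − 476 = 950 bp
  3005 − 1426 = 1579 bp
  5616 − 3005 = 2611 bp
  6853 − 5616 = 1237 bp
  7342 − 6853 = 489 bp
  7540 − 7342 = 198 bp
Sorted largest to smallest: 2611, 1579, 1237, 950, 489, 476, 198 bp.

2611, 1579, 1237, 950, 489, 476, 198 bp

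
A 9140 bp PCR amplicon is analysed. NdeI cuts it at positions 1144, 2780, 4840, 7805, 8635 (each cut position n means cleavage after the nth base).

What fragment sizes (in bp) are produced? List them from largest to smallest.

2965, 2060, 1636, 1144, 830, 505 bp

Linear molecule, 5 cuts → 6 fragments:
  1144 − 0 = 1144 bp
  2780 − 1144 = 1636 bp
  4840 − 2780 = 2060 bp
  7805 − 4840 = 2965 bp
  8635 − 7805 = 830 bp
  9140 − 8635 = 505 bp
Sorted largest to smallest: 2965, 2060, 1636, 1144, 830, 505 bp.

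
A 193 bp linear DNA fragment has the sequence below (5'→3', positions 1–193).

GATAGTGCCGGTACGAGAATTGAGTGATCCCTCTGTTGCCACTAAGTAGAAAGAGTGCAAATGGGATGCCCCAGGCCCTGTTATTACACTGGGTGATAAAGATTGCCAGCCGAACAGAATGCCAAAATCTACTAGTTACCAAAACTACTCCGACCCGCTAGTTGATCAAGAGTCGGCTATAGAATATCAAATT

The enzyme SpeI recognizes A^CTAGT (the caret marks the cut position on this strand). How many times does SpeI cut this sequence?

1

ACTAGT occurs starting at position 131.
SpeI cuts at 1 site.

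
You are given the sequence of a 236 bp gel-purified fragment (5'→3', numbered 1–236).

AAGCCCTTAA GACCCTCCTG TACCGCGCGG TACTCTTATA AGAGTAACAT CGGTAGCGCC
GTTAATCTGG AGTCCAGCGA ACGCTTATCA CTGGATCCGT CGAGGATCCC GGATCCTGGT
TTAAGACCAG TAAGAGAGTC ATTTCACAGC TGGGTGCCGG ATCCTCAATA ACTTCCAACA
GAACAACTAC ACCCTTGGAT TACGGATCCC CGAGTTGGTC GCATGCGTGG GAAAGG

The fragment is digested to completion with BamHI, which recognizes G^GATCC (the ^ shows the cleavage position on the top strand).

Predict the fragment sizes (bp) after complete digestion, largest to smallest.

93, 48, 45, 32, 11, 7 bp

BamHI sites (GGATCC) start at positions 93, 104, 111, 159, 204.
BamHI cuts after the first base of each site, so after positions 93, 104, 111, 159, 204.
Linear molecule, 5 cuts → 6 fragments:
  1–93 → 93 bp
  94–104 → 11 bp
  105–111 → 7 bp
  112–159 → 48 bp
  160–204 → 45 bp
  205–236 → 32 bp
Sorted largest to smallest: 93, 48, 45, 32, 11, 7 bp.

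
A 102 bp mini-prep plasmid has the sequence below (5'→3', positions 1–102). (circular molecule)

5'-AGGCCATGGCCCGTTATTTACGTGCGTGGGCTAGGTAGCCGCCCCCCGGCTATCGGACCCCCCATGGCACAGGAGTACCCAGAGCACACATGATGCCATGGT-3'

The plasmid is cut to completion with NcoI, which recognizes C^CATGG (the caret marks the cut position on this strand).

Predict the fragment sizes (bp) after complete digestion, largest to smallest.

58, 34, 10 bp

NcoI sites (CCATGG) start at positions 4, 62, 96.
NcoI cuts after the first base of each site, so after positions 4, 62, 96.
Circular molecule, 3 cuts → 3 fragments:
  5–62 → 58 bp
  63–96 → 34 bp
  97–102 then 1–4 → 6 + 4 = 10 bp
Sorted largest to smallest: 58, 34, 10 bp.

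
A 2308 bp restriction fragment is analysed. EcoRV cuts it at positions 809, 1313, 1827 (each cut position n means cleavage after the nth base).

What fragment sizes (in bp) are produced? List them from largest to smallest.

Linear molecule, 3 cuts → 4 fragments:
  809 − 0 = 809 bp
  1313 − 809 = 504 bp
  1827 − 1313 = 514 bp
  2308 − 1827 = 481 bp
Sorted largest to smallest: 809, 514, 504, 481 bp.

809, 514, 504, 481 bp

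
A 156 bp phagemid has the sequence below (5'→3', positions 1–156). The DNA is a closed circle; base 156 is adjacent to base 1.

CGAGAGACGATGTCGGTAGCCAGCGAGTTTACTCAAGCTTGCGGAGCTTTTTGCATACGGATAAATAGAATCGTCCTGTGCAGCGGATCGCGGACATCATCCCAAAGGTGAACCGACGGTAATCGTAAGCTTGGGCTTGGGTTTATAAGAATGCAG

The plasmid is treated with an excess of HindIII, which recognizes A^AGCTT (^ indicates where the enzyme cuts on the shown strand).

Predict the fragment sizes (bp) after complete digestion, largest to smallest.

HindIII sites (AAGCTT) start at positions 35, 127.
HindIII cuts after the first base of each site, so after positions 35, 127.
Circular molecule, 2 cuts → 2 fragments:
  36–127 → 92 bp
  128–156 then 1–35 → 29 + 35 = 64 bp
Sorted largest to smallest: 92, 64 bp.

92, 64 bp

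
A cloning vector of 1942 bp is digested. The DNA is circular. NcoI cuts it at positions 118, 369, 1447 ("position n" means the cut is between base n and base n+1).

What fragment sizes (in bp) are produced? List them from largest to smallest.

1078, 613, 251 bp

Circular molecule, 3 cuts → 3 fragments:
  369 − 118 = 251 bp
  1447 − 369 = 1078 bp
  wrap: 1942 − 1447 + 118 = 613 bp
Sorted largest to smallest: 1078, 613, 251 bp.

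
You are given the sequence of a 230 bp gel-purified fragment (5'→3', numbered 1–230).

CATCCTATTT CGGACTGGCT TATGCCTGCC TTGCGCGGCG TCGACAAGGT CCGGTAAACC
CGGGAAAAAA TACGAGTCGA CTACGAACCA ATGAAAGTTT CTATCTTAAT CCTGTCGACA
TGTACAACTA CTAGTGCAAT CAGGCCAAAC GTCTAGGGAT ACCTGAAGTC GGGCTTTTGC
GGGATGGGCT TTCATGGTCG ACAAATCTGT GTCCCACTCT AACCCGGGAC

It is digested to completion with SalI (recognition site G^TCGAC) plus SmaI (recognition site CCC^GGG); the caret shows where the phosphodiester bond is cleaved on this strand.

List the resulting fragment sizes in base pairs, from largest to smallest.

83, 40, 38, 28, 21, 15, 5 bp

SalI sites (GTCGAC) start at positions 40, 76, 114, 197.
SalI cuts after the first base of each site, so after positions 40, 76, 114, 197.
SmaI sites (CCCGGG) start at positions 59, 223.
SmaI cuts after base 3 of each site, so after positions 61, 225.
Combined cut positions: 40, 61, 76, 114, 197, 225.
Linear molecule, 6 cuts → 7 fragments:
  1–40 → 40 bp
  41–61 → 21 bp
  62–76 → 15 bp
  77–114 → 38 bp
  115–197 → 83 bp
  198–225 → 28 bp
  226–230 → 5 bp
Sorted largest to smallest: 83, 40, 38, 28, 21, 15, 5 bp.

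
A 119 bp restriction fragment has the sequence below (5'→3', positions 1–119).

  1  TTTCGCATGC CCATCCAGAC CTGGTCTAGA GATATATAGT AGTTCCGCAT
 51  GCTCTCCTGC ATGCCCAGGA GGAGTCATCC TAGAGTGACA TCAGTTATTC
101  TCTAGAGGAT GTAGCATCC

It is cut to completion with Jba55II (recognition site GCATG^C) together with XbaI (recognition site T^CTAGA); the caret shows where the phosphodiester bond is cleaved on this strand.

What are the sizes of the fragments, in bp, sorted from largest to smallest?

38, 26, 18, 16, 12, 9 bp

Jba55II sites (GCATGC) start at positions 5, 47, 59.
Jba55II cuts after base 5 of each site (before the last base), so after positions 9, 51, 63.
XbaI sites (TCTAGA) start at positions 25, 101.
XbaI cuts after the first base of each site, so after positions 25, 101.
Combined cut positions: 9, 25, 51, 63, 101.
Linear molecule, 5 cuts → 6 fragments:
  1–9 → 9 bp
  10–25 → 16 bp
  26–51 → 26 bp
  52–63 → 12 bp
  64–101 → 38 bp
  102–119 → 18 bp
Sorted largest to smallest: 38, 26, 18, 16, 12, 9 bp.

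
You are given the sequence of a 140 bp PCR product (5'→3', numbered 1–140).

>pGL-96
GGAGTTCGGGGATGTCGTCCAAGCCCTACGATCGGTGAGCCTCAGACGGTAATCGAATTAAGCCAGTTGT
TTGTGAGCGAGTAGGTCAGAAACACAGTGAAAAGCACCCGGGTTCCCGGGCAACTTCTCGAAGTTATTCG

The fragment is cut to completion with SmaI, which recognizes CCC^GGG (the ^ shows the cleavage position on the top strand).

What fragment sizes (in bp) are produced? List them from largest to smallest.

SmaI sites (CCCGGG) start at positions 107, 115.
SmaI cuts after base 3 of each site, so after positions 109, 117.
Linear molecule, 2 cuts → 3 fragments:
  1–109 → 109 bp
  110–117 → 8 bp
  118–140 → 23 bp
Sorted largest to smallest: 109, 23, 8 bp.

109, 23, 8 bp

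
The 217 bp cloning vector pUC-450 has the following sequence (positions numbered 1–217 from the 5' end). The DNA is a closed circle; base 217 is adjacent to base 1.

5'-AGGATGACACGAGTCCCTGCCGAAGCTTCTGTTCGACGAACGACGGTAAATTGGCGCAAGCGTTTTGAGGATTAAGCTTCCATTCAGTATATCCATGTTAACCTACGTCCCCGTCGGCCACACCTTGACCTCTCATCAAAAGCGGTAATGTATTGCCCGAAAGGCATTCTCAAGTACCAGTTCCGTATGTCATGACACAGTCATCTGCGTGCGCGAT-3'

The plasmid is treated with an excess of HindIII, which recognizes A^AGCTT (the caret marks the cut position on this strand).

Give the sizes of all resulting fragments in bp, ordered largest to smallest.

166, 51 bp

HindIII sites (AAGCTT) start at positions 23, 74.
HindIII cuts after the first base of each site, so after positions 23, 74.
Circular molecule, 2 cuts → 2 fragments:
  24–74 → 51 bp
  75–217 then 1–23 → 143 + 23 = 166 bp
Sorted largest to smallest: 166, 51 bp.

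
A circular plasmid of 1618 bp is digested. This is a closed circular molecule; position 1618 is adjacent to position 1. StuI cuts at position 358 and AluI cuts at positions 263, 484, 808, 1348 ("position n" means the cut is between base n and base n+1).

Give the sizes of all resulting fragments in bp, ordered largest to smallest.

540, 533, 324, 126, 95 bp

Combined cut positions (sorted): 263, 358, 484, 808, 1348.
Circular molecule, 5 cuts → 5 fragments:
  358 − 263 = 95 bp
  484 − 358 = 126 bp
  808 − 484 = 324 bp
  1348 − 808 = 540 bp
  wrap: 1618 − 1348 + 263 = 533 bp
Sorted largest to smallest: 540, 533, 324, 126, 95 bp.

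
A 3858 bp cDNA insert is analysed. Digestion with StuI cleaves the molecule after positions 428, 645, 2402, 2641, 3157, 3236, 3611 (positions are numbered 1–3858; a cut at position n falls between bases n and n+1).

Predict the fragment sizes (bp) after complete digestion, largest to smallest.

Linear molecule, 7 cuts → 8 fragments:
  428 − 0 = 428 bp
  645 − 428 = 217 bp
  2402 − 645 = 1757 bp
  2641 − 2402 = 239 bp
  3157 − 2641 = 516 bp
  3236 − 3157 = 79 bp
  3611 − 3236 = 375 bp
  3858 − 3611 = 247 bp
Sorted largest to smallest: 1757, 516, 428, 375, 247, 239, 217, 79 bp.

1757, 516, 428, 375, 247, 239, 217, 79 bp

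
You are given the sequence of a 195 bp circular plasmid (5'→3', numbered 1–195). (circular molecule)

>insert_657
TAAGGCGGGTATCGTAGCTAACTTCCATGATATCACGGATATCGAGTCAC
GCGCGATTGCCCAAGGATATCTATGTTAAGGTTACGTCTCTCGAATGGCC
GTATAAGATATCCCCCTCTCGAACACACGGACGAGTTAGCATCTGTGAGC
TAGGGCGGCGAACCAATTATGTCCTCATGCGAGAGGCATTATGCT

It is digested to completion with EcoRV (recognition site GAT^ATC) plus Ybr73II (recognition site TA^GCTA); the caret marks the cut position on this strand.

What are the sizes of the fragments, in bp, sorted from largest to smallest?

EcoRV sites (GATATC) start at positions 29, 38, 66, 107.
EcoRV cuts after base 3 of each site, so after positions 31, 40, 68, 109.
The Ybr73II site (TAGCTA) starts at position 15.
Ybr73II cuts after base 2 of each site, so after position 16.
Combined cut positions: 16, 31, 40, 68, 109.
Circular molecule, 5 cuts → 5 fragments:
  17–31 → 15 bp
  32–40 → 9 bp
  41–68 → 28 bp
  69–109 → 41 bp
  110–195 then 1–16 → 86 + 16 = 102 bp
Sorted largest to smallest: 102, 41, 28, 15, 9 bp.

102, 41, 28, 15, 9 bp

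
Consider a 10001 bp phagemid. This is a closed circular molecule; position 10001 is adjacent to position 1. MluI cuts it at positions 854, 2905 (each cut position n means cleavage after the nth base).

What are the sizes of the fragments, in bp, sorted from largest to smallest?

Circular molecule, 2 cuts → 2 fragments:
  2905 − 854 = 2051 bp
  wrap: 10001 − 2905 + 854 = 7950 bp
Sorted largest to smallest: 7950, 2051 bp.

7950, 2051 bp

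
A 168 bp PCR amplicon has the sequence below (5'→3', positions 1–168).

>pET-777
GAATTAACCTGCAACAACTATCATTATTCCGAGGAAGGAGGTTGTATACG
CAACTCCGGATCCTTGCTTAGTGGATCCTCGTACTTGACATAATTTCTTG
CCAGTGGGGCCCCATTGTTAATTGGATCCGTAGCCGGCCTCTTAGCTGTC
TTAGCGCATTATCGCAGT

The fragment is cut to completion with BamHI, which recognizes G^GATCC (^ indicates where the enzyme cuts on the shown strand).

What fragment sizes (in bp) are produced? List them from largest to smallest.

BamHI sites (GGATCC) start at positions 58, 73, 124.
BamHI cuts after the first base of each site, so after positions 58, 73, 124.
Linear molecule, 3 cuts → 4 fragments:
  1–58 → 58 bp
  59–73 → 15 bp
  74–124 → 51 bp
  125–168 → 44 bp
Sorted largest to smallest: 58, 51, 44, 15 bp.

58, 51, 44, 15 bp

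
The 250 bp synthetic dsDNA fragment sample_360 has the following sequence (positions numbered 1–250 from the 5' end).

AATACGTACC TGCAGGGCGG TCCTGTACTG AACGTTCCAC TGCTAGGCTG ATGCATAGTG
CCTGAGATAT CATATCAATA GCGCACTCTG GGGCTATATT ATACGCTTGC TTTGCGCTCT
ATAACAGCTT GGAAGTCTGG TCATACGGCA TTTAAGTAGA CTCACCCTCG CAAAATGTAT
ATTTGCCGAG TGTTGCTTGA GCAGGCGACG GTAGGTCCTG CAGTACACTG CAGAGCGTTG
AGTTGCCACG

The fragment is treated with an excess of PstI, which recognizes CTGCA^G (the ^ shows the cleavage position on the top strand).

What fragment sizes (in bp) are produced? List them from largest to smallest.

PstI sites (CTGCAG) start at positions 10, 218, 228.
PstI cuts after base 5 of each site (before the last base), so after positions 14, 222, 232.
Linear molecule, 3 cuts → 4 fragments:
  1–14 → 14 bp
  15–222 → 208 bp
  223–232 → 10 bp
  233–250 → 18 bp
Sorted largest to smallest: 208, 18, 14, 10 bp.

208, 18, 14, 10 bp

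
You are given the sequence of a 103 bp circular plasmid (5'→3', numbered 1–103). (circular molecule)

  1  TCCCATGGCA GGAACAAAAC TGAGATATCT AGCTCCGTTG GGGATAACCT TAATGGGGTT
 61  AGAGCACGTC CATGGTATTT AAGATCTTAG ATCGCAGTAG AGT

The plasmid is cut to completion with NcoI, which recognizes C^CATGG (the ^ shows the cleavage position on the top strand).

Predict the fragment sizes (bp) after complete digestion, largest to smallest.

67, 36 bp

NcoI sites (CCATGG) start at positions 3, 70.
NcoI cuts after the first base of each site, so after positions 3, 70.
Circular molecule, 2 cuts → 2 fragments:
  4–70 → 67 bp
  71–103 then 1–3 → 33 + 3 = 36 bp
Sorted largest to smallest: 67, 36 bp.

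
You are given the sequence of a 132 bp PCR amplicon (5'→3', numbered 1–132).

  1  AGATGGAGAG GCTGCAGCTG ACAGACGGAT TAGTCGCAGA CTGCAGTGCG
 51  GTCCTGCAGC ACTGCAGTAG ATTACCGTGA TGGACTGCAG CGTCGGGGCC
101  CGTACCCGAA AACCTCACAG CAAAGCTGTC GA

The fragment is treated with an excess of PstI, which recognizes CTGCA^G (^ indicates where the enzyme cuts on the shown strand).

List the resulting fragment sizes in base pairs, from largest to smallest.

PstI sites (CTGCAG) start at positions 12, 41, 54, 62, 85.
PstI cuts after base 5 of each site (before the last base), so after positions 16, 45, 58, 66, 89.
Linear molecule, 5 cuts → 6 fragments:
  1–16 → 16 bp
  17–45 → 29 bp
  46–58 → 13 bp
  59–66 → 8 bp
  67–89 → 23 bp
  90–132 → 43 bp
Sorted largest to smallest: 43, 29, 23, 16, 13, 8 bp.

43, 29, 23, 16, 13, 8 bp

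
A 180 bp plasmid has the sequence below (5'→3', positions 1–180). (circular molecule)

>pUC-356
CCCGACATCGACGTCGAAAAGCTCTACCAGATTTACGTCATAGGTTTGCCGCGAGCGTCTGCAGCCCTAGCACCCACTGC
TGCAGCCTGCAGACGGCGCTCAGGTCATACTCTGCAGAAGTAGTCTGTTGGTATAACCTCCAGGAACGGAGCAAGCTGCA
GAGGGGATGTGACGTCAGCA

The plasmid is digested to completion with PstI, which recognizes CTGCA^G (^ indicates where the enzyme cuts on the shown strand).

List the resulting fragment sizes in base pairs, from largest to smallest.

83, 44, 25, 21, 7 bp

PstI sites (CTGCAG) start at positions 59, 80, 87, 112, 156.
PstI cuts after base 5 of each site (before the last base), so after positions 63, 84, 91, 116, 160.
Circular molecule, 5 cuts → 5 fragments:
  64–84 → 21 bp
  85–91 → 7 bp
  92–116 → 25 bp
  117–160 → 44 bp
  161–180 then 1–63 → 20 + 63 = 83 bp
Sorted largest to smallest: 83, 44, 25, 21, 7 bp.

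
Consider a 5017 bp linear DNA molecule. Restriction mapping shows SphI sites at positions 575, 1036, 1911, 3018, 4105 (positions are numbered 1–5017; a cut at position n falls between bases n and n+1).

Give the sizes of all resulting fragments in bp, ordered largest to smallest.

1107, 1087, 912, 875, 575, 461 bp

Linear molecule, 5 cuts → 6 fragments:
  575 − 0 = 575 bp
  1036 − 575 = 461 bp
  1911 − 1036 = 875 bp
  3018 − 1911 = 1107 bp
  4105 − 3018 = 1087 bp
  5017 − 4105 = 912 bp
Sorted largest to smallest: 1107, 1087, 912, 875, 575, 461 bp.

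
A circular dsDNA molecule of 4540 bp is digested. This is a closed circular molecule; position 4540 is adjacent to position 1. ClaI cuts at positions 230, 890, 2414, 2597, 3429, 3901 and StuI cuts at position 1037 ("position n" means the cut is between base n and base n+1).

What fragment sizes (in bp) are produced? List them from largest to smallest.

Combined cut positions (sorted): 230, 890, 1037, 2414, 2597, 3429, 3901.
Circular molecule, 7 cuts → 7 fragments:
  890 − 230 = 660 bp
  1037 − 890 = 147 bp
  2414 − 1037 = 1377 bp
  2597 − 2414 = 183 bp
  3429 − 2597 = 832 bp
  3901 − 3429 = 472 bp
  wrap: 4540 − 3901 + 230 = 869 bp
Sorted largest to smallest: 1377, 869, 832, 660, 472, 183, 147 bp.

1377, 869, 832, 660, 472, 183, 147 bp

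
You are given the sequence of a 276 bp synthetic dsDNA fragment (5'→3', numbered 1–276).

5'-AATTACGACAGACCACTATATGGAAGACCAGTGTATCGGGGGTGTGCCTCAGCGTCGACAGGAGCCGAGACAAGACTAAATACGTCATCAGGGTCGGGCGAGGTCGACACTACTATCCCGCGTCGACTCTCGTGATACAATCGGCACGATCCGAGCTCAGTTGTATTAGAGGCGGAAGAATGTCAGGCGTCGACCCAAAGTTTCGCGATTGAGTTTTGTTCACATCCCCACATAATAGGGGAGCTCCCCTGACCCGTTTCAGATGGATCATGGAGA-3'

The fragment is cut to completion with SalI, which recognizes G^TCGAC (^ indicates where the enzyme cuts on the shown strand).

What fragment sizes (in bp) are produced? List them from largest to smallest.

SalI sites (GTCGAC) start at positions 54, 103, 122, 189.
SalI cuts after the first base of each site, so after positions 54, 103, 122, 189.
Linear molecule, 4 cuts → 5 fragments:
  1–54 → 54 bp
  55–103 → 49 bp
  104–122 → 19 bp
  123–189 → 67 bp
  190–276 → 87 bp
Sorted largest to smallest: 87, 67, 54, 49, 19 bp.

87, 67, 54, 49, 19 bp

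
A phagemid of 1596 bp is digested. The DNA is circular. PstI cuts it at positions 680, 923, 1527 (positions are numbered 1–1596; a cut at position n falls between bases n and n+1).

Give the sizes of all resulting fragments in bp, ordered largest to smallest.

Circular molecule, 3 cuts → 3 fragments:
  923 − 680 = 243 bp
  1527 − 923 = 604 bp
  wrap: 1596 − 1527 + 680 = 749 bp
Sorted largest to smallest: 749, 604, 243 bp.

749, 604, 243 bp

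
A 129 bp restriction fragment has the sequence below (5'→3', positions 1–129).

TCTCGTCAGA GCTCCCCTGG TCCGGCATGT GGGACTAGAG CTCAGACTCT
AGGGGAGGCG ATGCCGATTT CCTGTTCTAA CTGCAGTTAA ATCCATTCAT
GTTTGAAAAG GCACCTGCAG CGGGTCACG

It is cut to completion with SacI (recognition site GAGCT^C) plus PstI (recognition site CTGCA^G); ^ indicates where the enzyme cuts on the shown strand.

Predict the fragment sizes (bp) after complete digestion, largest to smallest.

SacI sites (GAGCTC) start at positions 9, 38.
SacI cuts after base 5 of each site (before the last base), so after positions 13, 42.
PstI sites (CTGCAG) start at positions 81, 115.
PstI cuts after base 5 of each site (before the last base), so after positions 85, 119.
Combined cut positions: 13, 42, 85, 119.
Linear molecule, 4 cuts → 5 fragments:
  1–13 → 13 bp
  14–42 → 29 bp
  43–85 → 43 bp
  86–119 → 34 bp
  120–129 → 10 bp
Sorted largest to smallest: 43, 34, 29, 13, 10 bp.

43, 34, 29, 13, 10 bp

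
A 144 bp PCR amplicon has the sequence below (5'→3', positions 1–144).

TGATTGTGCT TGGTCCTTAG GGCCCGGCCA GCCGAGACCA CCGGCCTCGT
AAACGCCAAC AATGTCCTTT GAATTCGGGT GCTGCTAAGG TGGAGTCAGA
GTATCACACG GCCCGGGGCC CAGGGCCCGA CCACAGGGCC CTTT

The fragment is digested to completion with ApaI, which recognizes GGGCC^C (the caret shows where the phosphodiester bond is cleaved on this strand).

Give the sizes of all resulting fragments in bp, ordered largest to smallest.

96, 24, 13, 7, 4 bp

ApaI sites (GGGCCC) start at positions 20, 116, 123, 136.
ApaI cuts after base 5 of each site (before the last base), so after positions 24, 120, 127, 140.
Linear molecule, 4 cuts → 5 fragments:
  1–24 → 24 bp
  25–120 → 96 bp
  121–127 → 7 bp
  128–140 → 13 bp
  141–144 → 4 bp
Sorted largest to smallest: 96, 24, 13, 7, 4 bp.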